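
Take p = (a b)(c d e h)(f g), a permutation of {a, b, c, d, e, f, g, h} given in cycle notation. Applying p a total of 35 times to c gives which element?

c lies in the 4-cycle (c d e h).
Powers repeat with period 4 on this cycle, and 35 mod 4 = 3, so p^35(c) = p^3(c).
Advancing 3 steps from c: c → d → e → h.

h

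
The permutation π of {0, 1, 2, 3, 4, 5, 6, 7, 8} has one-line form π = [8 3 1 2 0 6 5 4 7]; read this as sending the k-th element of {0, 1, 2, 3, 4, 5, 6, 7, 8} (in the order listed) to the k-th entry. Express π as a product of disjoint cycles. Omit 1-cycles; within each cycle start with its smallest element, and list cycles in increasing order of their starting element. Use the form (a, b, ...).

Iterating π from 0 gives 0 → 8 → 7 → 4 → 0; that is the 4-cycle (0, 8, 7, 4).
Repeating from the next unused element and collecting all non-trivial cycles gives (0, 8, 7, 4)(1, 3, 2)(5, 6).

(0, 8, 7, 4)(1, 3, 2)(5, 6)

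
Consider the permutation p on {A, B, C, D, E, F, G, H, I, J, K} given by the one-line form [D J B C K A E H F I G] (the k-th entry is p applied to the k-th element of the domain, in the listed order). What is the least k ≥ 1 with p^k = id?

The disjoint-cycle form of p has cycle lengths 7, 3, 1.
Since disjoint cycles commute, ord(p) = lcm(7, 3) = 21.

21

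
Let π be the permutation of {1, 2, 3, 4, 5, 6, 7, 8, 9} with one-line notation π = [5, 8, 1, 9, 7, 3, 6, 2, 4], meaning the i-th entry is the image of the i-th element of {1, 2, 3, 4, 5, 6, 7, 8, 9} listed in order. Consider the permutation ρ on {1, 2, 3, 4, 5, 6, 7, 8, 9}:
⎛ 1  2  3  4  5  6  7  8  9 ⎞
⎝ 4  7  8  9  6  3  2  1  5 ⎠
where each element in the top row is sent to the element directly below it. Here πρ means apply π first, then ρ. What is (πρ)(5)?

2

π(5) = 7, then ρ(7) = 2; composing gives (πρ)(5) = 2.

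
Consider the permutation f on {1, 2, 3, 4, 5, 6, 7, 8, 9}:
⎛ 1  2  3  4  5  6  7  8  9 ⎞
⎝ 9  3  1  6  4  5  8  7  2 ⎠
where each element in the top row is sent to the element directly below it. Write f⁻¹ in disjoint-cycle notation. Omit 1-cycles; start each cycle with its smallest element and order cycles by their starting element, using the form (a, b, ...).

(1, 3, 2, 9)(4, 5, 6)(7, 8)

First write f in disjoint cycles: (1, 9, 2, 3)(4, 6, 5)(7, 8).
The inverse reverses every cycle; in canonical form, f⁻¹ = (1, 3, 2, 9)(4, 5, 6)(7, 8).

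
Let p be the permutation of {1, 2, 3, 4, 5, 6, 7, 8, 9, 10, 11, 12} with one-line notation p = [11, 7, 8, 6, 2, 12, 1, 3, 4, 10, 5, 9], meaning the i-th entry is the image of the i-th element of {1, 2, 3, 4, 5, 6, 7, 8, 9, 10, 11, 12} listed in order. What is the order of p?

20

Decomposing into disjoint cycles gives cycle lengths 5, 4, 2, 1.
The order of p is the least common multiple of its cycle lengths: lcm(5, 4, 2) = 20.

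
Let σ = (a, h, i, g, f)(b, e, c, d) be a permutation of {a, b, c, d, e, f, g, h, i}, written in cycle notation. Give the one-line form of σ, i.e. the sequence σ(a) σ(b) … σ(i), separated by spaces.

Image by image: a→h, b→e, c→d, d→b, e→c, f→a, g→f, h→i, i→g.
Listing these in domain order gives h e d b c a f i g.

h e d b c a f i g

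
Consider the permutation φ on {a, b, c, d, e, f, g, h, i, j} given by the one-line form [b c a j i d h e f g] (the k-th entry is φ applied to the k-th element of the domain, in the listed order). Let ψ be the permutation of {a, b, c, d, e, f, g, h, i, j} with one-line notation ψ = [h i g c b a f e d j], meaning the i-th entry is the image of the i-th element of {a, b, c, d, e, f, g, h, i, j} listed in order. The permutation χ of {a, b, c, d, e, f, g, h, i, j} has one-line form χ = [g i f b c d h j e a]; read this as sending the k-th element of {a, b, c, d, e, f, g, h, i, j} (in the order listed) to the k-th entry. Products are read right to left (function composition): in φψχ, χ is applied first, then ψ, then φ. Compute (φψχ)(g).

i

Chase g: χ(g) = h; ψ(h) = e; φ(e) = i. Hence (φψχ)(g) = i.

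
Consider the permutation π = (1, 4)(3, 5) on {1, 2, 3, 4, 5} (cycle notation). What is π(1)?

4

1 appears in (1, 4); the next entry (wrapping around) is 4.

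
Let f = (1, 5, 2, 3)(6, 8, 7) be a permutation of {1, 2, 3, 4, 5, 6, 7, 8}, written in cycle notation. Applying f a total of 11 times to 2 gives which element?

2 lies in the 4-cycle (1, 5, 2, 3).
Since the cycle has length 4, f^11 acts on it the same as f^3 (11 mod 4 = 3).
Advancing 3 steps from 2: 2 → 3 → 1 → 5.

5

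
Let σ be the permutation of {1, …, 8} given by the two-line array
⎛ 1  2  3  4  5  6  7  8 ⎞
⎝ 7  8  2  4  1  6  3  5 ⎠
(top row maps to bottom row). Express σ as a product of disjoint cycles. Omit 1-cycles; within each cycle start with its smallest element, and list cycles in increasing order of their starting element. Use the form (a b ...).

From 1: 1 → 7 → 3 → 2 → 8 → 5 → 1, closing the cycle (1 7 3 2 8 5).
Repeating from the next unused element and collecting all non-trivial cycles gives (1 7 3 2 8 5).

(1 7 3 2 8 5)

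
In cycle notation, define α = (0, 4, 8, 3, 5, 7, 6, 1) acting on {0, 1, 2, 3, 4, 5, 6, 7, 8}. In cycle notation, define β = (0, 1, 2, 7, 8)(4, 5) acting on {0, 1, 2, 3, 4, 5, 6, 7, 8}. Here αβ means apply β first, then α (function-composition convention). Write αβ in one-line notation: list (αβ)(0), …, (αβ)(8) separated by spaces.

0 2 6 5 7 8 1 3 4

(αβ)(x) = α(β(x)). Computing each image: α(β(0)) = α(1) = 0, α(β(1)) = α(2) = 2, α(β(2)) = α(7) = 6, α(β(3)) = α(3) = 5, α(β(4)) = α(5) = 7, α(β(5)) = α(4) = 8, α(β(6)) = α(6) = 1, α(β(7)) = α(8) = 3, α(β(8)) = α(0) = 4.
Hence αβ = [0 2 6 5 7 8 1 3 4].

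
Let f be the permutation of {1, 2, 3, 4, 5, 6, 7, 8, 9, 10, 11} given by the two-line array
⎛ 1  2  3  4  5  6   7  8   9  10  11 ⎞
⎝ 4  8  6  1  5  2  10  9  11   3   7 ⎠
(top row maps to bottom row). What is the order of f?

Decomposing into disjoint cycles gives cycle lengths 8, 2, 1.
The order is lcm(8, 2) = 8.

8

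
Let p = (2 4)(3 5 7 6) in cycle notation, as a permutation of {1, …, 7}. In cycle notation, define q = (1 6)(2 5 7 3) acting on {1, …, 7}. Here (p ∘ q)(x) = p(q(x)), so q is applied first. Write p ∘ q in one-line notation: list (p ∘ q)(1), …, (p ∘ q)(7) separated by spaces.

(p ∘ q)(x) = p(q(x)). Computing each image: p(q(1)) = p(6) = 3, p(q(2)) = p(5) = 7, p(q(3)) = p(2) = 4, p(q(4)) = p(4) = 2, p(q(5)) = p(7) = 6, p(q(6)) = p(1) = 1, p(q(7)) = p(3) = 5.
Hence p ∘ q = [3 7 4 2 6 1 5].

3 7 4 2 6 1 5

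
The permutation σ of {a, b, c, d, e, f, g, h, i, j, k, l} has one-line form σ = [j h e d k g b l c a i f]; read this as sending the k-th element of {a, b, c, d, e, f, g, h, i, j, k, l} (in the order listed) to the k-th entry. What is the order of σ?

20

Writing σ as disjoint cycles, the cycle lengths are 5, 4, 2, 1.
The order is lcm(5, 4, 2) = 20.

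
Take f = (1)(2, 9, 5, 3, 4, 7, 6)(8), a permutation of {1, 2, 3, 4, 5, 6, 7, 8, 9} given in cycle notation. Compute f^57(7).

6

7 lies in the 7-cycle (2, 9, 5, 3, 4, 7, 6).
Powers repeat with period 7 on this cycle, and 57 mod 7 = 1, so f^57(7) = f^1(7).
Stepping 1 place around the cycle: 7 → 6.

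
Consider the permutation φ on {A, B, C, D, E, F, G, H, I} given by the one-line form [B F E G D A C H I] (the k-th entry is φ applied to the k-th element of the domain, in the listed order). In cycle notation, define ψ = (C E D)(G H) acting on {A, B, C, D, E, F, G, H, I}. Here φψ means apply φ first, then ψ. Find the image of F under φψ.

φ(F) = A, then ψ(A) = A; composing gives (φψ)(F) = A.

A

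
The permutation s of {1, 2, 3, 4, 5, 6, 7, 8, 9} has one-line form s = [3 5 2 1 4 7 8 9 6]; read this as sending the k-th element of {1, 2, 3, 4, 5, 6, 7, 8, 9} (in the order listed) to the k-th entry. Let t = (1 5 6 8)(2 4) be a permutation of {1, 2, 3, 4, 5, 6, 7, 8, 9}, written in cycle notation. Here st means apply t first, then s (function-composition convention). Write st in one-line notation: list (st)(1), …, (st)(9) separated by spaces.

4 1 2 5 7 9 8 3 6

Chase each element through t then s: 1 → 5 → 4; 2 → 4 → 1; 3 → 3 → 2; 4 → 2 → 5; 5 → 6 → 7; 6 → 8 → 9; 7 → 7 → 8; 8 → 1 → 3; 9 → 9 → 6.
So st in one-line form is 4 1 2 5 7 9 8 3 6.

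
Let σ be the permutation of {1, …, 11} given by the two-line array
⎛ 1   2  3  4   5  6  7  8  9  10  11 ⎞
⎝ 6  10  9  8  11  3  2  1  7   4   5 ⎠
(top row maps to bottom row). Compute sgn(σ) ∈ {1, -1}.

In disjoint-cycle form the cycle lengths are 9, 2.
A cycle is odd iff its length is even; σ has 1 even-length cycle, so sgn(σ) = (−1)^1 and σ is odd.

-1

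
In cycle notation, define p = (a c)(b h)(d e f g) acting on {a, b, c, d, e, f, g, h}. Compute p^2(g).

g lies in the 4-cycle (d e f g).
Advancing 2 steps from g: g → d → e.

e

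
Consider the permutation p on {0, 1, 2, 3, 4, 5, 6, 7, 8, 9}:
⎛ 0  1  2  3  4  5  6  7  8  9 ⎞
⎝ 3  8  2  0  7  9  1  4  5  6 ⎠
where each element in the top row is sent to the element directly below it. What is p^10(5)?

5

Tracing 5 → 9 → … returns to 5 after 5 steps, so 5 lies in a 5-cycle (1 8 5 9 6).
On a 5-cycle, p^5 is the identity, so p^10 = p^0 there (10 ≡ 0 mod 5).
So p^10(5) = 5.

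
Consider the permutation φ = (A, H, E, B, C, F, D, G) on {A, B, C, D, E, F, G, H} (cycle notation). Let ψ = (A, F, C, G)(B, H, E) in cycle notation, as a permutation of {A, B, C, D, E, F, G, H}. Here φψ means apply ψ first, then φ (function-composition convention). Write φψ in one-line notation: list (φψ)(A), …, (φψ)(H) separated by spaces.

(φψ)(x) = φ(ψ(x)). Computing each image: φ(ψ(A)) = φ(F) = D, φ(ψ(B)) = φ(H) = E, φ(ψ(C)) = φ(G) = A, φ(ψ(D)) = φ(D) = G, φ(ψ(E)) = φ(B) = C, φ(ψ(F)) = φ(C) = F, φ(ψ(G)) = φ(A) = H, φ(ψ(H)) = φ(E) = B.
Hence φψ = [D E A G C F H B].

D E A G C F H B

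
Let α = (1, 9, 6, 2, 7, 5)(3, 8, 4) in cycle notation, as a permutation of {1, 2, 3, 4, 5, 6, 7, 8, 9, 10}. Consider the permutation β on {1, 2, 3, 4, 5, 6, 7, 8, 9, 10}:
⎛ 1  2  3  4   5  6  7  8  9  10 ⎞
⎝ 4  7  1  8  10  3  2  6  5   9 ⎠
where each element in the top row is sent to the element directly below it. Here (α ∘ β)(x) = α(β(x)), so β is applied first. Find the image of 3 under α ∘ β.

9

First apply β: β(3) = 1, then α(1) = 9. Thus (α ∘ β)(3) = 9.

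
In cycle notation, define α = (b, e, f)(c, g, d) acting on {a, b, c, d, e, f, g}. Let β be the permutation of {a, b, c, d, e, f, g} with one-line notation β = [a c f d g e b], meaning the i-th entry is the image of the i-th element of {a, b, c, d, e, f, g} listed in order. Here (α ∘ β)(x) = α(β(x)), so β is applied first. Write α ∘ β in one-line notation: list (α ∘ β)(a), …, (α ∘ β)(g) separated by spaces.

Chase each element through β then α: a → a → a; b → c → g; c → f → b; d → d → c; e → g → d; f → e → f; g → b → e.
Collecting the images, α ∘ β = [a g b c d f e].

a g b c d f e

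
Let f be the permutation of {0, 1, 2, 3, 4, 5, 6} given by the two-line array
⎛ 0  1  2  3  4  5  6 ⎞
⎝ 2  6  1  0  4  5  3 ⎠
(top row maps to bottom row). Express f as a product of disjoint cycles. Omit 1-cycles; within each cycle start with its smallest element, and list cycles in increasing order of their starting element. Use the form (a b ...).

Iterating f from 0 gives 0 → 2 → 1 → 6 → 3 → 0; that is the 5-cycle (0 2 1 6 3).
Continuing from each remaining unvisited element yields (0 2 1 6 3).

(0 2 1 6 3)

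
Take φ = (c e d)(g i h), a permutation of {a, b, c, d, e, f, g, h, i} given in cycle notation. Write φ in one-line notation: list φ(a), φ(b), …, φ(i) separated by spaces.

a b e c d f i g h

Each element maps to the next entry in its cycle (wrapping to the front): a→a, b→b, c→e, d→c, e→d, f→f, g→i, h→g, i→h.
So the one-line form is a b e c d f i g h.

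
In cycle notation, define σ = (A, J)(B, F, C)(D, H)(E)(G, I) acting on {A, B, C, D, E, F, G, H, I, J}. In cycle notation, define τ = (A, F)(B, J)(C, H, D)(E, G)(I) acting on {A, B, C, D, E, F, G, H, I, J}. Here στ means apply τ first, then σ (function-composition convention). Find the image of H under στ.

H

τ(H) = D, then σ(D) = H; composing gives (στ)(H) = H.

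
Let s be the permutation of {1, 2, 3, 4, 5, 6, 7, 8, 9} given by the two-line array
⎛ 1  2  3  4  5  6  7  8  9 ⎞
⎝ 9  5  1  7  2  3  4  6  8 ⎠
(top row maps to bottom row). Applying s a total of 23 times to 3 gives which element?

Tracing 3 → 1 → … returns to 3 after 5 steps, so 3 lies in a 5-cycle (1, 9, 8, 6, 3).
On a 5-cycle, s^5 is the identity, so s^23 = s^3 there (23 ≡ 3 mod 5).
Advancing 3 steps from 3: 3 → 1 → 9 → 8.

8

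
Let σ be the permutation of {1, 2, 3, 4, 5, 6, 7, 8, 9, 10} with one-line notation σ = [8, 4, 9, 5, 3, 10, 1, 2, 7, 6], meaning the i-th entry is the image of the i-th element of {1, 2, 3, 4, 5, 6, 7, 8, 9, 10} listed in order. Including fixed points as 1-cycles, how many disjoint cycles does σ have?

2

The cycle decomposition is (1 8 2 4 5 3 9 7)(6 10), which has 2 cycles (counting 1-cycles).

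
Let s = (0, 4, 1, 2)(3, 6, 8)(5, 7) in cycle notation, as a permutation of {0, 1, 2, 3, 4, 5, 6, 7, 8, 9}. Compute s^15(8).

8 lies in the 3-cycle (3, 6, 8).
On a 3-cycle, s^3 is the identity, so s^15 = s^0 there (15 ≡ 0 mod 3).
So s^15(8) = 8.

8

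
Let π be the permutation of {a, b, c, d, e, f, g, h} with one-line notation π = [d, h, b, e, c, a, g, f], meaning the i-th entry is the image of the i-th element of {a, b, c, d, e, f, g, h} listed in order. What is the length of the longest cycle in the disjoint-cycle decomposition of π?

7

Decomposing into disjoint cycles gives (a d e c b h f); the longest has length 7.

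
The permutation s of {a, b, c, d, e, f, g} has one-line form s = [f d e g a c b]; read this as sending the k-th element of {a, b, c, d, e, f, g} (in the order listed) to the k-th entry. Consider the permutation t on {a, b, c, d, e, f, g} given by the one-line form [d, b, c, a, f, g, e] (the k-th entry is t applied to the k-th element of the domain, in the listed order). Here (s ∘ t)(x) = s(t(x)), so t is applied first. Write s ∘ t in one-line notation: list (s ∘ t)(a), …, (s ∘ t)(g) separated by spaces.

(s ∘ t)(x) = s(t(x)). Computing each image: s(t(a)) = s(d) = g, s(t(b)) = s(b) = d, s(t(c)) = s(c) = e, s(t(d)) = s(a) = f, s(t(e)) = s(f) = c, s(t(f)) = s(g) = b, s(t(g)) = s(e) = a.
Hence s ∘ t = [g d e f c b a].

g d e f c b a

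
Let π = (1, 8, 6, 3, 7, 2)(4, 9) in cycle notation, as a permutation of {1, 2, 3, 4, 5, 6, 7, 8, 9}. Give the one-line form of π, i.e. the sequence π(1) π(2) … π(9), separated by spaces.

Each element maps to the next entry in its cycle (wrapping to the front): 1→8, 2→1, 3→7, 4→9, 5→5, 6→3, 7→2, 8→6, 9→4.
Listing these in domain order gives 8 1 7 9 5 3 2 6 4.

8 1 7 9 5 3 2 6 4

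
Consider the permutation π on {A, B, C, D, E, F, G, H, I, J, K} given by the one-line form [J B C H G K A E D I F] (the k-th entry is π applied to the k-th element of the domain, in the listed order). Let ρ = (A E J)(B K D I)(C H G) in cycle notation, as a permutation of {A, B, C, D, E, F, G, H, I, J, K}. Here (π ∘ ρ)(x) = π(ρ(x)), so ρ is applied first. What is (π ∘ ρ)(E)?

I

(π ∘ ρ)(E) = π(ρ(E)). ρ(E) = J, then π(J) = I. So (π ∘ ρ)(E) = I.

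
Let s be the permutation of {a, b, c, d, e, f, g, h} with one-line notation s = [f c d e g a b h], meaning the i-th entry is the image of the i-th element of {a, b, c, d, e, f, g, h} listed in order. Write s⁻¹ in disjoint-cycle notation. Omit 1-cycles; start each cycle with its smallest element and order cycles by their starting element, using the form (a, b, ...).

(a, f)(b, g, e, d, c)

The cycle decomposition of s is (a, f)(b, c, d, e, g).
The inverse reverses every cycle; in canonical form, s⁻¹ = (a, f)(b, g, e, d, c).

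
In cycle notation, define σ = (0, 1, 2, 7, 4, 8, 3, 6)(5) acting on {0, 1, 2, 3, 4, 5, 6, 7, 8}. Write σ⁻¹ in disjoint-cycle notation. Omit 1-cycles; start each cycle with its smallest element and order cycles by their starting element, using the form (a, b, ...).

Inverting a permutation written in cycle notation just reverses the order within every cycle.
After reversing and putting each cycle's least element first, σ⁻¹ = (0, 6, 3, 8, 4, 7, 2, 1).

(0, 6, 3, 8, 4, 7, 2, 1)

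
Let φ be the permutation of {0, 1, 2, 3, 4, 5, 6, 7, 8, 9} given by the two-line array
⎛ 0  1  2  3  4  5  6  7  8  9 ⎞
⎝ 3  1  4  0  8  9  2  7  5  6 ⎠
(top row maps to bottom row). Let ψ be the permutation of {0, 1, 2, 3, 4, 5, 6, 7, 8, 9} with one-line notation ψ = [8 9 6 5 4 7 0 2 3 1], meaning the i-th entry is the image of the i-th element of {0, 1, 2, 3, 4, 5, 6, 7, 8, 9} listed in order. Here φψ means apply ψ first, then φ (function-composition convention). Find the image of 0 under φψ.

ψ(0) = 8, then φ(8) = 5; composing gives (φψ)(0) = 5.

5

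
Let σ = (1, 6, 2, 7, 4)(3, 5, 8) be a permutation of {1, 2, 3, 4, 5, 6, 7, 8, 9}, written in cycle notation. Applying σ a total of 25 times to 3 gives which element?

5

3 lies in the 3-cycle (3, 5, 8).
Powers repeat with period 3 on this cycle, and 25 mod 3 = 1, so σ^25(3) = σ^1(3).
Advancing 1 step from 3: 3 → 5.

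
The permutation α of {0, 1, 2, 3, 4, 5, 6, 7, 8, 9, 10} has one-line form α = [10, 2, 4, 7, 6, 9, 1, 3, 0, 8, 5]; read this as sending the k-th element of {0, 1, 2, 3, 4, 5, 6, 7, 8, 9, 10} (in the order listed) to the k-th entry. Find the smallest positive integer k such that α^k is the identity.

20

The disjoint-cycle form of α has cycle lengths 5, 4, 2.
The order is lcm(5, 4, 2) = 20.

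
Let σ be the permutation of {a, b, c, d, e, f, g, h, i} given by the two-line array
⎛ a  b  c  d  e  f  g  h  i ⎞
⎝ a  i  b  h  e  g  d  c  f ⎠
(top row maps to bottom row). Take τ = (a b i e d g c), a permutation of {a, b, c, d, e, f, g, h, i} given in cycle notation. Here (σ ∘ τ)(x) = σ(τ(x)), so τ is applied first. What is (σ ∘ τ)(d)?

τ(d) = g, then σ(g) = d; composing gives (σ ∘ τ)(d) = d.

d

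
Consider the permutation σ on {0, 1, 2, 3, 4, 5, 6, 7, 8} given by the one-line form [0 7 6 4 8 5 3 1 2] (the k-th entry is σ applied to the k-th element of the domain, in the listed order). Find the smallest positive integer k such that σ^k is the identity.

Decomposing into disjoint cycles gives cycle lengths 5, 2, 1, 1.
Since disjoint cycles commute, ord(σ) = lcm(5, 2) = 10.

10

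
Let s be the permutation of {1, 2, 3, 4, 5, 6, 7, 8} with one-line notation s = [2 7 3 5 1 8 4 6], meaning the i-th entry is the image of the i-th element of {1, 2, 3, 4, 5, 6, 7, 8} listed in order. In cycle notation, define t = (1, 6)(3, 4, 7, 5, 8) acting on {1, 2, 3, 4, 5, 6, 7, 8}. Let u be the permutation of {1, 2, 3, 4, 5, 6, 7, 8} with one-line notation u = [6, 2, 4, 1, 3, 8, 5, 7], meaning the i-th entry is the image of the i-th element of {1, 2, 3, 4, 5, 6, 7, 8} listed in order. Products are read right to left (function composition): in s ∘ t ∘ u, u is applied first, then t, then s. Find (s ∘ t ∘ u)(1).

Apply the permutations in order: u(1) = 6, then t(6) = 1, then s(1) = 2. So (s ∘ t ∘ u)(1) = 2.

2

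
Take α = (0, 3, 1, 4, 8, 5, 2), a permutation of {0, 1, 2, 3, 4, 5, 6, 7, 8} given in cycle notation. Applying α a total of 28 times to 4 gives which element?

4 lies in the 7-cycle (0, 3, 1, 4, 8, 5, 2).
Since the cycle has length 7, α^28 acts on it the same as α^0 (28 mod 7 = 0).
So α^28(4) = 4.

4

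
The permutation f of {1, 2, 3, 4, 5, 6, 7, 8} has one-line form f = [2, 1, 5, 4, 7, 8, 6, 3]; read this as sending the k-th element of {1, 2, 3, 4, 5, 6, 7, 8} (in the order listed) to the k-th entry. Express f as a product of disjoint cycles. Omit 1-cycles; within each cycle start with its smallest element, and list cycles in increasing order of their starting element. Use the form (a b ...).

(1 2)(3 5 7 6 8)

Iterating f from 1 gives 1 → 2 → 1; that is the 2-cycle (1 2).
Repeating from the next unused element and collecting all non-trivial cycles gives (1 2)(3 5 7 6 8).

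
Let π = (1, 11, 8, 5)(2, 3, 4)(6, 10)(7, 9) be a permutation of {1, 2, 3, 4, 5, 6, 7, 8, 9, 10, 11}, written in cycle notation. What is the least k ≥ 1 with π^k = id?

The cycle type of π is (4, 3, 2, 2).
The order of π is the least common multiple of its cycle lengths: lcm(4, 3, 2, 2) = 12.

12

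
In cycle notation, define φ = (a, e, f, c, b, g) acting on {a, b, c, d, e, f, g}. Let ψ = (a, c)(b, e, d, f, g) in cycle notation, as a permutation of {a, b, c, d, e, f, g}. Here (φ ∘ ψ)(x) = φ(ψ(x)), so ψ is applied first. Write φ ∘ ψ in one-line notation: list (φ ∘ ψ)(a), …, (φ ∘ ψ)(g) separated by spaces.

(φ ∘ ψ)(x) = φ(ψ(x)). Computing each image: φ(ψ(a)) = φ(c) = b, φ(ψ(b)) = φ(e) = f, φ(ψ(c)) = φ(a) = e, φ(ψ(d)) = φ(f) = c, φ(ψ(e)) = φ(d) = d, φ(ψ(f)) = φ(g) = a, φ(ψ(g)) = φ(b) = g.
Hence φ ∘ ψ = [b f e c d a g].

b f e c d a g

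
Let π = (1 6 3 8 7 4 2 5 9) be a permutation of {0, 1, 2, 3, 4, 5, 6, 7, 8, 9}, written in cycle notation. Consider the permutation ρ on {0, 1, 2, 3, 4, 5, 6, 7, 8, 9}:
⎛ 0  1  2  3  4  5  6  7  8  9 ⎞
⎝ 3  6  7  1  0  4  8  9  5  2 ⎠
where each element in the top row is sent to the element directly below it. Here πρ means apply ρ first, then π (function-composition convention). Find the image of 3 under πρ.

6

First apply ρ: ρ(3) = 1, then π(1) = 6. Thus (πρ)(3) = 6.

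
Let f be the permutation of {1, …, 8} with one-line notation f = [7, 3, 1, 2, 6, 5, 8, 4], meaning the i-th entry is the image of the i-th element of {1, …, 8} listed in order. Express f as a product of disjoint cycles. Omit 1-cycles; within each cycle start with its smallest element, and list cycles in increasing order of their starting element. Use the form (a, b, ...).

(1, 7, 8, 4, 2, 3)(5, 6)

From 1: 1 → 7 → 8 → 4 → 2 → 3 → 1, closing the cycle (1, 7, 8, 4, 2, 3).
Repeating from the next unused element and collecting all non-trivial cycles gives (1, 7, 8, 4, 2, 3)(5, 6).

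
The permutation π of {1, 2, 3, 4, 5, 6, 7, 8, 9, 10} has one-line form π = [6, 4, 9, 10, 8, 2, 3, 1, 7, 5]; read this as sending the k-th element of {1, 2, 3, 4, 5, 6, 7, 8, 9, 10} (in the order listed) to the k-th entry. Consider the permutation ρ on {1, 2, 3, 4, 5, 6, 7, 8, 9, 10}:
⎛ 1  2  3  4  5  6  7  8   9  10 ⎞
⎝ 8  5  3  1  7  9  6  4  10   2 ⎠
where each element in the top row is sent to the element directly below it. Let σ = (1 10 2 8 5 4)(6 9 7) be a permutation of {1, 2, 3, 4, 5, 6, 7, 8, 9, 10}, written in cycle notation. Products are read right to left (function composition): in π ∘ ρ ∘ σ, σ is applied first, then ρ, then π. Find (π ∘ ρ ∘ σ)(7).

(π ∘ ρ ∘ σ)(7) = π(ρ(σ(7))). σ(7) = 6, then ρ(6) = 9, then π(9) = 7, so the result is 7.

7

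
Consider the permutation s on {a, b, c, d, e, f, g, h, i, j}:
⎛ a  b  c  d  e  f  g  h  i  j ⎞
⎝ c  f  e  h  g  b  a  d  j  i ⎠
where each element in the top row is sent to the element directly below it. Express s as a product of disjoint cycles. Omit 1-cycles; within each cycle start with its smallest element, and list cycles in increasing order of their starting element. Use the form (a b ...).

(a c e g)(b f)(d h)(i j)

Start at a and follow images: a → c → e → g → a, giving the cycle (a c e g).
Repeating from the next unused element and collecting all non-trivial cycles gives (a c e g)(b f)(d h)(i j).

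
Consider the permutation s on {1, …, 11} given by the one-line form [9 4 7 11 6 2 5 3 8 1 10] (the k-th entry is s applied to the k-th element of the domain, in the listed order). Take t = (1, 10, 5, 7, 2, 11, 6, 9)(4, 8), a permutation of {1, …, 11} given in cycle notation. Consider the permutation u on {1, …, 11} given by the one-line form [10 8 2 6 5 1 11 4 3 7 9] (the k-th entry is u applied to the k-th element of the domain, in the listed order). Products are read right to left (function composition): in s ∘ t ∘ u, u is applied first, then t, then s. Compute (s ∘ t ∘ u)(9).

7

(s ∘ t ∘ u)(9) = s(t(u(9))). u(9) = 3, then t(3) = 3, then s(3) = 7, so the result is 7.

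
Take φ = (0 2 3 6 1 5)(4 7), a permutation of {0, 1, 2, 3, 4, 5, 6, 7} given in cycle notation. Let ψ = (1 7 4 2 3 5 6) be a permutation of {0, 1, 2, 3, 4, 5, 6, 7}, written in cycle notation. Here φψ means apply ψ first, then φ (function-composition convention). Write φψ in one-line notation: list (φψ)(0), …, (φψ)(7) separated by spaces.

2 4 6 0 3 1 5 7

(φψ)(x) = φ(ψ(x)). Computing each image: φ(ψ(0)) = φ(0) = 2, φ(ψ(1)) = φ(7) = 4, φ(ψ(2)) = φ(3) = 6, φ(ψ(3)) = φ(5) = 0, φ(ψ(4)) = φ(2) = 3, φ(ψ(5)) = φ(6) = 1, φ(ψ(6)) = φ(1) = 5, φ(ψ(7)) = φ(4) = 7.
Hence φψ = [2 4 6 0 3 1 5 7].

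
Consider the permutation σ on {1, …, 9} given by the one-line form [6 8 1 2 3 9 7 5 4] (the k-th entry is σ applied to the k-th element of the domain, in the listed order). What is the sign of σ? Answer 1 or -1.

In disjoint-cycle form the cycle lengths are 8, 1.
A cycle of length ℓ contributes ℓ−1 transpositions, so σ is a product of 7 transpositions — odd.

-1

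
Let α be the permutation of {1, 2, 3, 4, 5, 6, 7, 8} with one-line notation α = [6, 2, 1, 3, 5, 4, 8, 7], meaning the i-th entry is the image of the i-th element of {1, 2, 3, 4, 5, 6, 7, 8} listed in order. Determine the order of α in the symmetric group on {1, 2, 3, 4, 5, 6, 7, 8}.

Decomposing into disjoint cycles gives cycle lengths 4, 2, 1, 1.
Since disjoint cycles commute, ord(α) = lcm(4, 2) = 4.

4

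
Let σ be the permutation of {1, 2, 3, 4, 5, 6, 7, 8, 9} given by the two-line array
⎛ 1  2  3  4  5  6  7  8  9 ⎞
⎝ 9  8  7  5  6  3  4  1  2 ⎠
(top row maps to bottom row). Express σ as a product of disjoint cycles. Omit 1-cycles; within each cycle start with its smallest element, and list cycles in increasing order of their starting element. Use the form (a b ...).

Start at 1 and follow images: 1 → 9 → 2 → 8 → 1, giving the cycle (1 9 2 8).
Repeating from the next unused element and collecting all non-trivial cycles gives (1 9 2 8)(3 7 4 5 6).

(1 9 2 8)(3 7 4 5 6)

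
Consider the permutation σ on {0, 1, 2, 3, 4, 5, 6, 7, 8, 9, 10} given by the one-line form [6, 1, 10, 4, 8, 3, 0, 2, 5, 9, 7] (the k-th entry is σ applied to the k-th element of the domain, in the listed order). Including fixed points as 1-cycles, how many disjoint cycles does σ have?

5

The cycle decomposition is (0 6)(1)(2 10 7)(3 4 8 5)(9), which has 5 cycles (counting 1-cycles).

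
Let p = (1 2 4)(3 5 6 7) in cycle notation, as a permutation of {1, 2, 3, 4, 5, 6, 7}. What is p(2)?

Within (1 2 4), 2 ↦ 4.

4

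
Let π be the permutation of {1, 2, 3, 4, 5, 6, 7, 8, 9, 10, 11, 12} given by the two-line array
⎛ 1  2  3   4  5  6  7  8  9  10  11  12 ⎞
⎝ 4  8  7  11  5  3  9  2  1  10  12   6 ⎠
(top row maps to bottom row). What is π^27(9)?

11

Tracing 9 → 1 → … returns to 9 after 8 steps, so 9 lies in an 8-cycle (1, 4, 11, 12, 6, 3, 7, 9).
Powers repeat with period 8 on this cycle, and 27 mod 8 = 3, so π^27(9) = π^3(9).
Stepping 3 places around the cycle: 9 → 1 → 4 → 11.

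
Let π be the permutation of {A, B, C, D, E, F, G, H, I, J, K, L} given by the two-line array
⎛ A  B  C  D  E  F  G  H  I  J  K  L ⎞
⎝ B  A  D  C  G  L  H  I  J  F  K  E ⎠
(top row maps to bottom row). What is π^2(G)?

Tracing G → H → … returns to G after 7 steps, so G lies in a 7-cycle (E, G, H, I, J, F, L).
Advancing 2 steps from G: G → H → I.

I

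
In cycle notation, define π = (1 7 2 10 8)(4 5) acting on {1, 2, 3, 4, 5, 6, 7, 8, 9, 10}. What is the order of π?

10

The disjoint cycles have lengths 5, 2, 1, 1, 1.
Since disjoint cycles commute, ord(π) = lcm(5, 2) = 10.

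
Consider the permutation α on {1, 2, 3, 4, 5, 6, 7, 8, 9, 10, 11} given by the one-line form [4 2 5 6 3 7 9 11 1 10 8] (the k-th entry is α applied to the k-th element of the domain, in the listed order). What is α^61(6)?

7

Tracing 6 → 7 → … returns to 6 after 5 steps, so 6 lies in a 5-cycle (1, 4, 6, 7, 9).
Since the cycle has length 5, α^61 acts on it the same as α^1 (61 mod 5 = 1).
Advancing 1 step from 6: 6 → 7.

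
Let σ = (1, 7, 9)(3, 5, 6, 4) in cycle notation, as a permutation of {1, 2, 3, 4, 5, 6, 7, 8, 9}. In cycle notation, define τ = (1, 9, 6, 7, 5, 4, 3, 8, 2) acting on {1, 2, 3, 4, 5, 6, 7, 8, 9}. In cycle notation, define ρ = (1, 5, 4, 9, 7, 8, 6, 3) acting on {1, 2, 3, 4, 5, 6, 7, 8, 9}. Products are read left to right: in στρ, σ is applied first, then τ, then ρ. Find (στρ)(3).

9

Chase 3: σ(3) = 5; τ(5) = 4; ρ(4) = 9. Hence (στρ)(3) = 9.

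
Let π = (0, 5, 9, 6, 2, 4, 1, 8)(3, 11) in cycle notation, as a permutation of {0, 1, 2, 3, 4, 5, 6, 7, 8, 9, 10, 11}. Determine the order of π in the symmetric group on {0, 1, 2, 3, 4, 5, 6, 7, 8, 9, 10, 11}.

8

The disjoint cycles have lengths 8, 2, 1, 1.
The order is lcm(8, 2) = 8.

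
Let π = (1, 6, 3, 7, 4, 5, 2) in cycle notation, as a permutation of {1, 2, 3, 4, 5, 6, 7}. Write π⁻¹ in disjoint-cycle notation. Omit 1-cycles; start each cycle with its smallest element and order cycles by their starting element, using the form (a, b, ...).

(1, 2, 5, 4, 7, 3, 6)

Inverting a permutation written in cycle notation just reverses the order within every cycle.
After reversing and putting each cycle's least element first, π⁻¹ = (1, 2, 5, 4, 7, 3, 6).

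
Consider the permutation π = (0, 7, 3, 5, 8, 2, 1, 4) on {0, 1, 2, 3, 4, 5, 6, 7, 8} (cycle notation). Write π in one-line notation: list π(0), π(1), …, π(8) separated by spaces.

Each element maps to the next entry in its cycle (wrapping to the front): 0↦7, 1↦4, 2↦1, 3↦5, 4↦0, 5↦8, 6↦6, 7↦3, 8↦2.
Listing these in domain order gives 7 4 1 5 0 8 6 3 2.

7 4 1 5 0 8 6 3 2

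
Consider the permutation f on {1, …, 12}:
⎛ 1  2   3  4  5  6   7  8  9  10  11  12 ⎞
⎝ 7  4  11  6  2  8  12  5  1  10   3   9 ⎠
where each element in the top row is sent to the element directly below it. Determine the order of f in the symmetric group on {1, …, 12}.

Writing f as disjoint cycles, the cycle lengths are 5, 4, 2, 1.
Since disjoint cycles commute, ord(f) = lcm(5, 4, 2) = 20.

20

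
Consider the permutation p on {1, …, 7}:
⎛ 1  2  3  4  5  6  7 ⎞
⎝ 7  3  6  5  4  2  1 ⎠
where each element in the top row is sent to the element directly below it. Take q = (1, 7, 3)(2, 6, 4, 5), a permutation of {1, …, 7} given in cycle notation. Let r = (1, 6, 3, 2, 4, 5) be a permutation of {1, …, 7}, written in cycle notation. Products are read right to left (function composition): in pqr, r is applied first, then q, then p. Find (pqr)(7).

6

Chase 7: r(7) = 7; q(7) = 3; p(3) = 6. Hence (pqr)(7) = 6.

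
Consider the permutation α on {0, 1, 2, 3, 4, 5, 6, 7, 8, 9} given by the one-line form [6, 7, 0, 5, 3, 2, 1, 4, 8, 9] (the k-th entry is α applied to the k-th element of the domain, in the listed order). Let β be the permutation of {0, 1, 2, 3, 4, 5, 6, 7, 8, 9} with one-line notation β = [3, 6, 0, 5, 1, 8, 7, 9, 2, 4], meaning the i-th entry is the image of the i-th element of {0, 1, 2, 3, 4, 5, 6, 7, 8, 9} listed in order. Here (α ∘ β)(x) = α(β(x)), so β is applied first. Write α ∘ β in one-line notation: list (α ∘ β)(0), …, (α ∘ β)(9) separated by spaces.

5 1 6 2 7 8 4 9 0 3

Chase each element through β then α: 0 → 3 → 5; 1 → 6 → 1; 2 → 0 → 6; 3 → 5 → 2; 4 → 1 → 7; 5 → 8 → 8; 6 → 7 → 4; 7 → 9 → 9; 8 → 2 → 0; 9 → 4 → 3.
Collecting the images, α ∘ β = [5 1 6 2 7 8 4 9 0 3].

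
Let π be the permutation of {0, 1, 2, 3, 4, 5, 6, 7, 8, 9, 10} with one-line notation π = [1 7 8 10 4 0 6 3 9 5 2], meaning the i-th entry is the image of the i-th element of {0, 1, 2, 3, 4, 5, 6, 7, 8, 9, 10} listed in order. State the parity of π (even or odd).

even

In disjoint-cycle form the cycle lengths are 9, 1, 1.
A cycle is odd iff its length is even; π has 0 even-length cycles, so sgn(π) = (−1)^0 and π is even.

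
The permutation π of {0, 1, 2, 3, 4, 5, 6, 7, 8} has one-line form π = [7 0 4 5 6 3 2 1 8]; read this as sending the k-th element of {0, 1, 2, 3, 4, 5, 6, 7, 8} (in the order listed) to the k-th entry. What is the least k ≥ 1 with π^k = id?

Writing π as disjoint cycles, the cycle lengths are 3, 3, 2, 1.
The order of π is the least common multiple of its cycle lengths: lcm(3, 3, 2) = 6.

6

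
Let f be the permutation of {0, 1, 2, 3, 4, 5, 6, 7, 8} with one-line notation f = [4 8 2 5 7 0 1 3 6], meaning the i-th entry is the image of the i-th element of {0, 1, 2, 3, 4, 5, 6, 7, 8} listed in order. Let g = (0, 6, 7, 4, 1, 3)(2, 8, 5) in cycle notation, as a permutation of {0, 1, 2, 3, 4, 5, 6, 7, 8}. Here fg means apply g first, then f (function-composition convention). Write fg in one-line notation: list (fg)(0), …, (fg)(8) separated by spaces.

1 5 6 4 8 2 3 7 0

(fg)(x) = f(g(x)). Computing each image: f(g(0)) = f(6) = 1, f(g(1)) = f(3) = 5, f(g(2)) = f(8) = 6, f(g(3)) = f(0) = 4, f(g(4)) = f(1) = 8, f(g(5)) = f(2) = 2, f(g(6)) = f(7) = 3, f(g(7)) = f(4) = 7, f(g(8)) = f(5) = 0.
Hence fg = [1 5 6 4 8 2 3 7 0].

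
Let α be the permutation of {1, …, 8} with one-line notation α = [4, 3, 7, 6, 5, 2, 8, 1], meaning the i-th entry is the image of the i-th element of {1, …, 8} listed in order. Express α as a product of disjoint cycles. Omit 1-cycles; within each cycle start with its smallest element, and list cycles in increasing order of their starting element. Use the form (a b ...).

(1 4 6 2 3 7 8)

From 1: 1 → 4 → 6 → 2 → 3 → 7 → 8 → 1, closing the cycle (1 4 6 2 3 7 8).
Repeating from the next unused element and collecting all non-trivial cycles gives (1 4 6 2 3 7 8).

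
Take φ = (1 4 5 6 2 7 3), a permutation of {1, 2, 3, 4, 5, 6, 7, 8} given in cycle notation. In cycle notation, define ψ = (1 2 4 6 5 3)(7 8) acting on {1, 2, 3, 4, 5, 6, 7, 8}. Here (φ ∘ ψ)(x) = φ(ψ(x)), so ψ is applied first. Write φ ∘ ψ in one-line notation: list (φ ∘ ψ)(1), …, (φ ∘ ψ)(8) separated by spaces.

7 5 4 2 1 6 8 3

(φ ∘ ψ)(x) = φ(ψ(x)). Computing each image: φ(ψ(1)) = φ(2) = 7, φ(ψ(2)) = φ(4) = 5, φ(ψ(3)) = φ(1) = 4, φ(ψ(4)) = φ(6) = 2, φ(ψ(5)) = φ(3) = 1, φ(ψ(6)) = φ(5) = 6, φ(ψ(7)) = φ(8) = 8, φ(ψ(8)) = φ(7) = 3.
Hence φ ∘ ψ = [7 5 4 2 1 6 8 3].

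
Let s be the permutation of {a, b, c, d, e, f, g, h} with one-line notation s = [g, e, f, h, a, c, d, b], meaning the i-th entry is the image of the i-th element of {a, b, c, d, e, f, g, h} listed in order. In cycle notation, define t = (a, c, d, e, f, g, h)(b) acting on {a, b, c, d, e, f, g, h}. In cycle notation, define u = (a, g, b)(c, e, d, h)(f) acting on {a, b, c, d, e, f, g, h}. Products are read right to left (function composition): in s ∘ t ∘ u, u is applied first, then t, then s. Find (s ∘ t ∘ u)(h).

h

Apply the permutations in order: u(h) = c, then t(c) = d, then s(d) = h. So (s ∘ t ∘ u)(h) = h.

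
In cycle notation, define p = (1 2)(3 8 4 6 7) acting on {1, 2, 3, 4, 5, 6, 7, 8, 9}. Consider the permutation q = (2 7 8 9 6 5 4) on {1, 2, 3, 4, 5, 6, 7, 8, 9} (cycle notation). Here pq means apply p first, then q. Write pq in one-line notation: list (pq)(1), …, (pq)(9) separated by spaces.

7 1 9 5 4 8 3 2 6

(pq)(x) = q(p(x)). Computing each image: q(p(1)) = q(2) = 7, q(p(2)) = q(1) = 1, q(p(3)) = q(8) = 9, q(p(4)) = q(6) = 5, q(p(5)) = q(5) = 4, q(p(6)) = q(7) = 8, q(p(7)) = q(3) = 3, q(p(8)) = q(4) = 2, q(p(9)) = q(9) = 6.
Hence pq = [7 1 9 5 4 8 3 2 6].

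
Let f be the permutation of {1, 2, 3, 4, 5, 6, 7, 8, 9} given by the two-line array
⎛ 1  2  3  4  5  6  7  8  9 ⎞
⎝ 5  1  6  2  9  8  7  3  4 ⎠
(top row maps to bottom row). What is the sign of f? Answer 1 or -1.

In disjoint-cycle form the cycle lengths are 5, 3, 1.
A cycle is odd iff its length is even; f has 0 even-length cycles, so sgn(f) = (−1)^0 and f is even.

1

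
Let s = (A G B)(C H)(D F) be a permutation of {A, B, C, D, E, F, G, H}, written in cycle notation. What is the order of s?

The disjoint cycles have lengths 3, 2, 2, 1.
The order is lcm(3, 2, 2) = 6.

6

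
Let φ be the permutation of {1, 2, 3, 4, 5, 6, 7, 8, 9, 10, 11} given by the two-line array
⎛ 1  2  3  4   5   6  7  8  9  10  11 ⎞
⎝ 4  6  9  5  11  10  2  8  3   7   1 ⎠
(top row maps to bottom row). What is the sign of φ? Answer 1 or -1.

In disjoint-cycle form the cycle lengths are 4, 4, 2, 1.
A cycle of length ℓ contributes ℓ−1 transpositions, so φ is a product of 3 + 3 + 1 = 7 transpositions — odd.

-1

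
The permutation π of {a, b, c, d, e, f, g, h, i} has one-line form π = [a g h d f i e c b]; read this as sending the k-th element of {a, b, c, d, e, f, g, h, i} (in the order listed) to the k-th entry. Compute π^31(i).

b

Tracing i → b → … returns to i after 5 steps, so i lies in a 5-cycle (b g e f i).
On a 5-cycle, π^5 is the identity, so π^31 = π^1 there (31 ≡ 1 mod 5).
Stepping 1 place around the cycle: i → b.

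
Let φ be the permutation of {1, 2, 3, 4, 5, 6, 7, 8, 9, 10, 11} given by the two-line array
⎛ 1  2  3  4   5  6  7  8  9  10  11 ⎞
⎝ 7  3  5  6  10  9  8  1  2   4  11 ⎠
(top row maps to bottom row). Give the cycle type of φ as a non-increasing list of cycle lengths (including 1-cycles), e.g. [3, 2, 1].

The disjoint cycles are (1 7 8)(2 3 5 10 4 6 9)(11), with lengths 7, 3, 1 in non-increasing order.

[7, 3, 1]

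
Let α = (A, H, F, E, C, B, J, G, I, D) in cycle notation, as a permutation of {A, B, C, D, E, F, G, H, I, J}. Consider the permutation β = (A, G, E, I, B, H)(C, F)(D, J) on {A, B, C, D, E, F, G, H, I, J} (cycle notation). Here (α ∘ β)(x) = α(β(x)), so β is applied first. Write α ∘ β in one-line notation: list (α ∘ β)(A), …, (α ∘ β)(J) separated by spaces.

I F E G D B C H J A

(α ∘ β)(x) = α(β(x)). Computing each image: α(β(A)) = α(G) = I, α(β(B)) = α(H) = F, α(β(C)) = α(F) = E, α(β(D)) = α(J) = G, α(β(E)) = α(I) = D, α(β(F)) = α(C) = B, α(β(G)) = α(E) = C, α(β(H)) = α(A) = H, α(β(I)) = α(B) = J, α(β(J)) = α(D) = A.
Hence α ∘ β = [I F E G D B C H J A].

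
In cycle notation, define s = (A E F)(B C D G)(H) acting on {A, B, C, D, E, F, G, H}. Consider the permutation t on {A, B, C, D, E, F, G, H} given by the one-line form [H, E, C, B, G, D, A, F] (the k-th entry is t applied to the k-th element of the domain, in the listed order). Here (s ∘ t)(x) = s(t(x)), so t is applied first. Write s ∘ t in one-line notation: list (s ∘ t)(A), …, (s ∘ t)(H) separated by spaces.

H F D C B G E A

(s ∘ t)(x) = s(t(x)). Computing each image: s(t(A)) = s(H) = H, s(t(B)) = s(E) = F, s(t(C)) = s(C) = D, s(t(D)) = s(B) = C, s(t(E)) = s(G) = B, s(t(F)) = s(D) = G, s(t(G)) = s(A) = E, s(t(H)) = s(F) = A.
Hence s ∘ t = [H F D C B G E A].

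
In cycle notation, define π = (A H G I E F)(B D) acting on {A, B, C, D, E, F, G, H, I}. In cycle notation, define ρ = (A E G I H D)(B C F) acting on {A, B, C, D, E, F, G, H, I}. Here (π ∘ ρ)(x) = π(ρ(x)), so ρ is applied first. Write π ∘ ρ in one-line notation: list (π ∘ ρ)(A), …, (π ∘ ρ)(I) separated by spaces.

For each element, apply ρ then π: A → E → F; B → C → C; C → F → A; D → A → H; E → G → I; F → B → D; G → I → E; H → D → B; I → H → G.
So π ∘ ρ in one-line form is F C A H I D E B G.

F C A H I D E B G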